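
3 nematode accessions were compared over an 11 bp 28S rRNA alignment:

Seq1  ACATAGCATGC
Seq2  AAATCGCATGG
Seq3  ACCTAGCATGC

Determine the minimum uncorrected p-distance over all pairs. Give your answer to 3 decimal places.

Pairwise Hamming distances:
  Seq1 vs Seq2: 3
  Seq1 vs Seq3: 1
  Seq2 vs Seq3: 4
The smallest is 1 mismatch, between Seq1 and Seq3; p = 1/11 = 0.091.

0.091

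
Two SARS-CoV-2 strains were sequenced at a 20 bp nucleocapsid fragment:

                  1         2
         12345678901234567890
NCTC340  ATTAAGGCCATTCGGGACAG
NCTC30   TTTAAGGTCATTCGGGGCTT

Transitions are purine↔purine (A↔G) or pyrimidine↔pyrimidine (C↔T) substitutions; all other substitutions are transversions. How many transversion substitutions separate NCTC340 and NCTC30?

3

Mismatches occur at site 1 (A↔T, transversion), site 8 (C↔T, transition), site 17 (A↔G, transition), site 19 (A↔T, transversion), site 20 (G↔T, transversion).
Of the 5 differences, 2 transitions and 3 transversions, so the answer is 3.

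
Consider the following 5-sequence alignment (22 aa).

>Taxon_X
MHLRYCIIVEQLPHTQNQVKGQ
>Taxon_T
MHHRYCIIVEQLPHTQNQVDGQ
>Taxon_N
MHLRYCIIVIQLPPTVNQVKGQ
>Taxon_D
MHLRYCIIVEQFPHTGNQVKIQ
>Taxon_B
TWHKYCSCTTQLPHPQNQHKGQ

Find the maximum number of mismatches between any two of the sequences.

Pairwise Hamming distances:
  Taxon_X vs Taxon_T: 2
  Taxon_X vs Taxon_N: 3
  Taxon_X vs Taxon_D: 3
  Taxon_X vs Taxon_B: 10
  Taxon_T vs Taxon_N: 5
  Taxon_T vs Taxon_D: 5
  Taxon_T vs Taxon_B: 10
  Taxon_N vs Taxon_D: 5
  Taxon_N vs Taxon_B: 12
  Taxon_D vs Taxon_B: 13
The largest is 13, between Taxon_D and Taxon_B.

13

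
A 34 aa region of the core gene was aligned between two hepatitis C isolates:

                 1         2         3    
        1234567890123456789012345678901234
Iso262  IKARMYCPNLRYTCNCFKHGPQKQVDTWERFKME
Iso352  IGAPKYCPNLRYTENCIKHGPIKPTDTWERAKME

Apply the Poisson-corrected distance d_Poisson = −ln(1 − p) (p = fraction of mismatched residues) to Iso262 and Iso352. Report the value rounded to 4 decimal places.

Differing sites — 2:K/G; 4:R/P; 5:M/K; 14:C/E; 17:F/I; 22:Q/I; 24:Q/P; 25:V/T; 31:F/A.
p = 9/34 = 0.264706.
d = −ln(1 − 0.264706) = −ln(0.735294) = 0.3075.

0.3075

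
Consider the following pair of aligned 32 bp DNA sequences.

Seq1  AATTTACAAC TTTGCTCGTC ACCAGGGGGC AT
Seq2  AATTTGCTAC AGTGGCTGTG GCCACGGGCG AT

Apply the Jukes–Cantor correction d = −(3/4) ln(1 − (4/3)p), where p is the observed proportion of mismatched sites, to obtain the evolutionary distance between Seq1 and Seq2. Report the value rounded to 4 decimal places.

0.5199

Differing sites — 6:A/G; 8:A/T; 11:T/A; 12:T/G; 15:C/G; 16:T/C; 17:C/T; 20:C/G; 21:A/G; 25:G/C; 29:G/C; 30:C/G.
p = 12/32 = 0.375000.
d = −0.75 · ln(1 − (4/3)·0.375000) = −0.75 · ln(0.500000) = −0.75 · (-0.693147) = 0.5199.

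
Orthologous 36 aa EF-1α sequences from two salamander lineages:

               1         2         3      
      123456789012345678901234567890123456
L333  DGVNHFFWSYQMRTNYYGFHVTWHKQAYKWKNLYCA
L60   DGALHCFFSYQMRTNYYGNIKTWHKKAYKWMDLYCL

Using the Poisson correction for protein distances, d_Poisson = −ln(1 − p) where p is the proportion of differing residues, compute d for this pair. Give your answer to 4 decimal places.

The sequences differ at positions 3 (V/A), 4 (N/L), 6 (F/C), 8 (W/F), 19 (F/N), 20 (H/I), 21 (V/K), 26 (Q/K), 31 (K/M), 32 (N/D), 36 (A/L).
p = 11/36 = 0.305556.
d = −ln(1 − 0.305556) = −ln(0.694444) = 0.3646.

0.3646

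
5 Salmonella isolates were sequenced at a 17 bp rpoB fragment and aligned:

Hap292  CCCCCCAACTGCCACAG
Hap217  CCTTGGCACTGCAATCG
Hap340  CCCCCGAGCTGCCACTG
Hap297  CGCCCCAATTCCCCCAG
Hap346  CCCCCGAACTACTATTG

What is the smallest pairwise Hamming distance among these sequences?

Pairwise Hamming distances:
  Hap292 vs Hap217: 8
  Hap292 vs Hap340: 3
  Hap292 vs Hap297: 4
  Hap292 vs Hap346: 5
  Hap217 vs Hap340: 8
  Hap217 vs Hap297: 12
  Hap217 vs Hap346: 7
  Hap340 vs Hap297: 7
  Hap340 vs Hap346: 4
  Hap297 vs Hap346: 8
The smallest is 3, between Hap292 and Hap340.

3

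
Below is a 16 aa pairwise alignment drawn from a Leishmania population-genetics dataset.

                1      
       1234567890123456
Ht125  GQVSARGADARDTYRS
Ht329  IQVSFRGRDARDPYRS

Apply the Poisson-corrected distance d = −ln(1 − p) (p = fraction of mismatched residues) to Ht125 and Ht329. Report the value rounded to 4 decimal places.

0.2877

Differing sites — 1:G/I; 5:A/F; 8:A/R; 13:T/P.
p = 4/16 = 0.250000.
d = −ln(1 − 0.250000) = −ln(0.750000) = 0.2877.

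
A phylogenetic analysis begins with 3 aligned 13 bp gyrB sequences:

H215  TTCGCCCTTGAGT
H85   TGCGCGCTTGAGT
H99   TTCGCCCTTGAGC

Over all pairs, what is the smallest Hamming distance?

Pairwise Hamming distances:
  H215 vs H85: 2
  H215 vs H99: 1
  H85 vs H99: 3
The smallest is 1, between H215 and H99.

1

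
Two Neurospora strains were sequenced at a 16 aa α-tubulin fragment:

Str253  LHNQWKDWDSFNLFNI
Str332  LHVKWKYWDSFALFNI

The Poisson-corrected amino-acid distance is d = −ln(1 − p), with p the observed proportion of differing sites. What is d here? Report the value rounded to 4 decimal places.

Differing sites — 3:N/V; 4:Q/K; 7:D/Y; 12:N/A.
p = 4/16 = 0.250000.
d = −ln(1 − 0.250000) = −ln(0.750000) = 0.2877.

0.2877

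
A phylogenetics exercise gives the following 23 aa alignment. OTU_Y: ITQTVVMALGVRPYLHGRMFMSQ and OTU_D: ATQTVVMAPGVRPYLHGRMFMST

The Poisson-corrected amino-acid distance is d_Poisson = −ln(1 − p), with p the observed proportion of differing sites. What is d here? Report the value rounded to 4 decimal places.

0.1398

Differing sites — 1:I/A; 9:L/P; 23:Q/T.
p = 3/23 = 0.130435.
d = −ln(1 − 0.130435) = −ln(0.869565) = 0.1398.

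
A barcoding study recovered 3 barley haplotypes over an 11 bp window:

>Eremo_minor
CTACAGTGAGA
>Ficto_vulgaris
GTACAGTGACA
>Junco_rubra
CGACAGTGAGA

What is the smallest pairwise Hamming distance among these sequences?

Pairwise Hamming distances:
  Eremo_minor vs Ficto_vulgaris: 2
  Eremo_minor vs Junco_rubra: 1
  Ficto_vulgaris vs Junco_rubra: 3
The smallest is 1, between Eremo_minor and Junco_rubra.

1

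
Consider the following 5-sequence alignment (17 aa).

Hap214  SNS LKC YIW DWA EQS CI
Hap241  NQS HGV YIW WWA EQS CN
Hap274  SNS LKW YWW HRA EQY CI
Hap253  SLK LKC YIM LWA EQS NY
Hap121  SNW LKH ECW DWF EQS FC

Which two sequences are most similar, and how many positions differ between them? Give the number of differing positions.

5

Pairwise Hamming distances:
  Hap214 vs Hap241: 7
  Hap214 vs Hap274: 5
  Hap214 vs Hap253: 6
  Hap214 vs Hap121: 7
  Hap241 vs Hap274: 10
  Hap241 vs Hap253: 10
  Hap241 vs Hap121: 12
  Hap274 vs Hap253: 10
  Hap274 vs Hap121: 10
  Hap253 vs Hap121: 10
The smallest is 5, between Hap214 and Hap274.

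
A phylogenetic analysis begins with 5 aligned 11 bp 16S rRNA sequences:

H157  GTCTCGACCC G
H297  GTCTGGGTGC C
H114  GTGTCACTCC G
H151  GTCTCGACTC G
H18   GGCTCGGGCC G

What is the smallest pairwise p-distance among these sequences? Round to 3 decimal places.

Pairwise Hamming distances:
  H157 vs H297: 5
  H157 vs H114: 4
  H157 vs H151: 1
  H157 vs H18: 3
  H297 vs H114: 6
  H297 vs H151: 5
  H297 vs H18: 5
  H114 vs H151: 5
  H114 vs H18: 5
  H151 vs H18: 4
The smallest is 1 mismatch, between H157 and H151; p = 1/11 = 0.091.

0.091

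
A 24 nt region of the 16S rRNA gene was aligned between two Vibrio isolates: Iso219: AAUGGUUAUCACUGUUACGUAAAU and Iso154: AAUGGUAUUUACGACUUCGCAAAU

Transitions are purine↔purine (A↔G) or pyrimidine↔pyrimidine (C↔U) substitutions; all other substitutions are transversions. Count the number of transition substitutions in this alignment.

4

Mismatches occur at site 7 (U/A, transversion), site 8 (A/U, transversion), site 10 (C/U, transition), site 13 (U/G, transversion), site 14 (G/A, transition), site 15 (U/C, transition), site 17 (A/U, transversion), site 20 (U/C, transition).
Of the 8 differences, 4 transitions and 4 transversions, so the answer is 4.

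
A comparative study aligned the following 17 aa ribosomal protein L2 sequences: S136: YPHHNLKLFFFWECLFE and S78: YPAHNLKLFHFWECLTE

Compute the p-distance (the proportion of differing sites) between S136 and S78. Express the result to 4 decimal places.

0.1765

Mismatches occur at site 3 (H↔A), site 10 (F↔H), site 16 (F↔T).
There are 3 differences over 17 sites, so p = 3/17 = 0.1765.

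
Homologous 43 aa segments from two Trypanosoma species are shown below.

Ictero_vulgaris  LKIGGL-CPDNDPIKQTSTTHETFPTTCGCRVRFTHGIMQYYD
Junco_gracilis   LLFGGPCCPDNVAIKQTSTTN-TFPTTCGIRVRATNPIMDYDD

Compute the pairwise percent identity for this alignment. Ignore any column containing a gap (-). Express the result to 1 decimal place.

Excluding the 2 gap columns leaves 41 comparable sites.
The sequences differ at positions 2 (K/L), 3 (I/F), 6 (L/P), 12 (D/V), 13 (P/A), 21 (H/N), 30 (C/I), 34 (F/A), 36 (H/N), 37 (G/P), 40 (Q/D), 42 (Y/D).
29 of the 41 comparable sites match, so the percent identity is 29/41 × 100 = 70.7%.

70.7%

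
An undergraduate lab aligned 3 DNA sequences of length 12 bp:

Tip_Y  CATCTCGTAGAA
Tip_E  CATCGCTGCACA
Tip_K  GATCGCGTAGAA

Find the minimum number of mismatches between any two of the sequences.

2

Pairwise Hamming distances:
  Tip_Y vs Tip_E: 6
  Tip_Y vs Tip_K: 2
  Tip_E vs Tip_K: 6
The smallest is 2, between Tip_Y and Tip_K.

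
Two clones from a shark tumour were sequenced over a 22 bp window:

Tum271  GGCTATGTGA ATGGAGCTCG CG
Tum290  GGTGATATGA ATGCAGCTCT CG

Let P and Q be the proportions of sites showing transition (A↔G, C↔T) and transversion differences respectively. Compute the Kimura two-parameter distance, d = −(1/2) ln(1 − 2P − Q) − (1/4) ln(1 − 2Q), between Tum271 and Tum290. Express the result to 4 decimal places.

0.2711

The sequences differ at positions 3 (C/T, transition), 4 (T/G, transversion), 7 (G/A, transition), 14 (G/C, transversion), 20 (G/T, transversion).
Of the 5 differences, 2 transitions and 3 transversions over 22 sites: P = 2/22 = 0.090909, Q = 3/22 = 0.136364.
d = −0.5·ln(0.681818) − 0.25·ln(0.727272) = −0.5·(-0.382993) − 0.25·(-0.318455) = 0.2711.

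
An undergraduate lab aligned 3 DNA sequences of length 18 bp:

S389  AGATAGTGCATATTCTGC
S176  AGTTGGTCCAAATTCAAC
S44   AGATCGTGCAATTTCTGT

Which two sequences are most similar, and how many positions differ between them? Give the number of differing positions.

4

Pairwise Hamming distances:
  S389 vs S176: 6
  S389 vs S44: 4
  S176 vs S44: 7
The smallest is 4, between S389 and S44.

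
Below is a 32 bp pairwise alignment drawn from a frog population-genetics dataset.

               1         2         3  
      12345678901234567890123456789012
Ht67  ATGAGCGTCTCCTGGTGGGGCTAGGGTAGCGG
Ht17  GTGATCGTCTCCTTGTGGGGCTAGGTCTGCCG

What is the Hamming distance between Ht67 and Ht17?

Differing sites — 1:A/G; 5:G/T; 14:G/T; 26:G/T; 27:T/C; 28:A/T; 31:G/C.
That gives 7 mismatches out of 32 aligned sites, so the Hamming distance is 7.

7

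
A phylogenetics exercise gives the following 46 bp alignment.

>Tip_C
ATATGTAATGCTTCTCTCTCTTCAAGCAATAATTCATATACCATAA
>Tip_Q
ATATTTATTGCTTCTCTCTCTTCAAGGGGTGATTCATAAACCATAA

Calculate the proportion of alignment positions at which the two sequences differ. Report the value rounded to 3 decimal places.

0.152

The sequences differ at positions 5 (G/T), 8 (A/T), 27 (C/G), 28 (A/G), 29 (A/G), 31 (A/G), 39 (T/A).
There are 7 differences over 46 sites, so p = 7/46 = 0.152.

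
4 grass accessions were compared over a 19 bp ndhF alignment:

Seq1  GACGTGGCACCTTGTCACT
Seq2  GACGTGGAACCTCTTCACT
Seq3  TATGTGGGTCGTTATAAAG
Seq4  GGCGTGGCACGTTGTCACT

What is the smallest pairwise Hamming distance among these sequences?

Pairwise Hamming distances:
  Seq1 vs Seq2: 3
  Seq1 vs Seq3: 9
  Seq1 vs Seq4: 2
  Seq2 vs Seq3: 10
  Seq2 vs Seq4: 5
  Seq3 vs Seq4: 9
The smallest is 2, between Seq1 and Seq4.

2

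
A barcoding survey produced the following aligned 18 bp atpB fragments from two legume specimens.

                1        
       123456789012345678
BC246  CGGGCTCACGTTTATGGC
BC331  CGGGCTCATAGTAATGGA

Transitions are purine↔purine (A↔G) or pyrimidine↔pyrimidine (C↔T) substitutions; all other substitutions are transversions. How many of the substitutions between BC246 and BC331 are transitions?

Mismatches occur at site 9 (C/T, transition), site 10 (G/A, transition), site 11 (T/G, transversion), site 13 (T/A, transversion), site 18 (C/A, transversion).
Of the 5 differences, 2 transitions and 3 transversions, so the answer is 2.

2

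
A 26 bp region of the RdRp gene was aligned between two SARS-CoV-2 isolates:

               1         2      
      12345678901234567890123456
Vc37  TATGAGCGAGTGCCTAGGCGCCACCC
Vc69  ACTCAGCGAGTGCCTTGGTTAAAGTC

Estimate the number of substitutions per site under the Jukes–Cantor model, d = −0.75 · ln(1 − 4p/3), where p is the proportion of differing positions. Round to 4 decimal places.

0.5393

Mismatches occur at site 1 (T/A), site 2 (A/C), site 4 (G/C), site 16 (A/T), site 19 (C/T), site 20 (G/T), site 21 (C/A), site 22 (C/A), site 24 (C/G), site 25 (C/T).
p = 10/26 = 0.384615.
d = −0.75 · ln(1 − (4/3)·0.384615) = −0.75 · ln(0.487180) = −0.75 · (-0.719122) = 0.5393.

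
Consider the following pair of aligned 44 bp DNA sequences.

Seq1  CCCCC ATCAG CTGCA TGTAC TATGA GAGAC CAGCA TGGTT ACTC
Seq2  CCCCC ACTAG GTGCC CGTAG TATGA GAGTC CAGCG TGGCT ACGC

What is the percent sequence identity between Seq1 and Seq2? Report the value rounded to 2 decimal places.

Mismatches occur at site 7 (T↔C), site 8 (C↔T), site 11 (C↔G), site 15 (A↔C), site 16 (T↔C), site 20 (C↔G), site 29 (A↔T), site 35 (A↔G), site 39 (T↔C), site 43 (T↔G).
34 of the 44 sites match, so the percent identity is 34/44 × 100 = 77.27%.

77.27%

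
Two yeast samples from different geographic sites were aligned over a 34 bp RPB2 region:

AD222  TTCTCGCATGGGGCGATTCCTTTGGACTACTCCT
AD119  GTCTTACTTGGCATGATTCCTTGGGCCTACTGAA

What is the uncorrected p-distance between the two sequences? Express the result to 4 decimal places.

The sequences differ at positions 1 (T/G), 5 (C/T), 6 (G/A), 8 (A/T), 12 (G/C), 13 (G/A), 14 (C/T), 23 (T/G), 26 (A/C), 32 (C/G), 33 (C/A), 34 (T/A).
There are 12 differences over 34 sites, so p = 12/34 = 0.3529.

0.3529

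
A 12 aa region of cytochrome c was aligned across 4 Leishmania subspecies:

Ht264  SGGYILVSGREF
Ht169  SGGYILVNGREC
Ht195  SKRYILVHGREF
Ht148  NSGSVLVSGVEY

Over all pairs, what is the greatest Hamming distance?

8

Pairwise Hamming distances:
  Ht264 vs Ht169: 2
  Ht264 vs Ht195: 3
  Ht264 vs Ht148: 6
  Ht169 vs Ht195: 4
  Ht169 vs Ht148: 7
  Ht195 vs Ht148: 8
The largest is 8, between Ht195 and Ht148.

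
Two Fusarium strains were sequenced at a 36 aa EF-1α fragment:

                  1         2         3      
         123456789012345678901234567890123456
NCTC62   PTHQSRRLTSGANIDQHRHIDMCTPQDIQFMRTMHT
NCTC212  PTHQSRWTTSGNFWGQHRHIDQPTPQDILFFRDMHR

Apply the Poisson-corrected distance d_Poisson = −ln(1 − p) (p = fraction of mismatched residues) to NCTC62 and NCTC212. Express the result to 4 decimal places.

0.4055

Differing sites — 7:R/W; 8:L/T; 12:A/N; 13:N/F; 14:I/W; 15:D/G; 22:M/Q; 23:C/P; 29:Q/L; 31:M/F; 33:T/D; 36:T/R.
p = 12/36 = 0.333333.
d = −ln(1 − 0.333333) = −ln(0.666667) = 0.4055.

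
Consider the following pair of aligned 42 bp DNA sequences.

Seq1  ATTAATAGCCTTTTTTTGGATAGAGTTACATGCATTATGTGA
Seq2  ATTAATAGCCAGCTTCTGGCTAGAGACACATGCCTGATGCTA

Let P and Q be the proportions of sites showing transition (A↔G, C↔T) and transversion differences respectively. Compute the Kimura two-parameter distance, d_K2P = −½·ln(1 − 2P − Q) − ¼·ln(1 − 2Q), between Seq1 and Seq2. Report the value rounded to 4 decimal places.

Differing sites — 11:T/A (Tv); 12:T/G (Tv); 13:T/C (Ti); 16:T/C (Ti); 20:A/C (Tv); 26:T/A (Tv); 27:T/C (Ti); 34:A/C (Tv); 36:T/G (Tv); 40:T/C (Ti); 41:G/T (Tv).
Of the 11 differences, 4 transitions and 7 transversions over 42 sites: P = 4/42 = 0.095238, Q = 7/42 = 0.166667.
d = −0.5·ln(0.642857) − 0.25·ln(0.666666) = −0.5·(-0.441833) − 0.25·(-0.405466) = 0.3223.

0.3223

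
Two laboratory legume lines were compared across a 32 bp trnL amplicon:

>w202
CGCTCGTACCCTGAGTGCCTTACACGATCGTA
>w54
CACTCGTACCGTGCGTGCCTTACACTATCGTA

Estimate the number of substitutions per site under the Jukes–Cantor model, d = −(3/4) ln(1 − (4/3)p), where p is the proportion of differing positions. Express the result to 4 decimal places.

0.1367

Mismatches occur at site 2 (G→A), site 11 (C→G), site 14 (A→C), site 26 (G→T).
p = 4/32 = 0.125000.
d = −0.75 · ln(1 − (4/3)·0.125000) = −0.75 · ln(0.833333) = −0.75 · (-0.182322) = 0.1367.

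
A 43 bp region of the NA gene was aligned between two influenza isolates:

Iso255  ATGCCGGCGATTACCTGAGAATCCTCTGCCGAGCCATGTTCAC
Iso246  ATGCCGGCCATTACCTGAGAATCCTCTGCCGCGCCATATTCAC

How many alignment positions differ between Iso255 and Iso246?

The sequences differ at positions 9 (G/C), 32 (A/C), 38 (G/A).
That gives 3 mismatches out of 43 aligned sites, so the Hamming distance is 3.

3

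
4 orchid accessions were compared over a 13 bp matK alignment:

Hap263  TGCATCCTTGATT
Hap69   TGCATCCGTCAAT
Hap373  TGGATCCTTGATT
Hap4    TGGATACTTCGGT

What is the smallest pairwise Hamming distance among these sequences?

Pairwise Hamming distances:
  Hap263 vs Hap69: 3
  Hap263 vs Hap373: 1
  Hap263 vs Hap4: 5
  Hap69 vs Hap373: 4
  Hap69 vs Hap4: 5
  Hap373 vs Hap4: 4
The smallest is 1, between Hap263 and Hap373.

1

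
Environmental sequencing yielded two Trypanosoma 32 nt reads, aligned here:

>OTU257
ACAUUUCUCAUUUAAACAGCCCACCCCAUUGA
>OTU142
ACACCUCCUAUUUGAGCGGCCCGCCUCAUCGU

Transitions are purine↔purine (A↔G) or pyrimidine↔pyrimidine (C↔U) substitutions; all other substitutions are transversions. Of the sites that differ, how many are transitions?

10

The sequences differ at positions 4 (U/C, transition), 5 (U/C, transition), 8 (U/C, transition), 9 (C/U, transition), 14 (A/G, transition), 16 (A/G, transition), 18 (A/G, transition), 23 (A/G, transition), 26 (C/U, transition), 30 (U/C, transition), 32 (A/U, transversion).
Of the 11 differences, 10 transitions and 1 transversion, so the answer is 10.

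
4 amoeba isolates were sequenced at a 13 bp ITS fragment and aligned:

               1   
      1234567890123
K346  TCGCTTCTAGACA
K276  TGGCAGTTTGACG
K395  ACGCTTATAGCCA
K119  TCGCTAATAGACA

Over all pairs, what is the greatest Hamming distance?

Pairwise Hamming distances:
  K346 vs K276: 6
  K346 vs K395: 3
  K346 vs K119: 2
  K276 vs K395: 8
  K276 vs K119: 6
  K395 vs K119: 3
The largest is 8, between K276 and K395.

8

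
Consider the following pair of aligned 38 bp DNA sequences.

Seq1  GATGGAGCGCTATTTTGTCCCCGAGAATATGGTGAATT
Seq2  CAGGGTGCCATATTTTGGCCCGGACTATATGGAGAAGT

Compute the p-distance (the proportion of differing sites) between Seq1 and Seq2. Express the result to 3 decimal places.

Mismatches occur at site 1 (G→C), site 3 (T→G), site 6 (A→T), site 9 (G→C), site 10 (C→A), site 18 (T→G), site 22 (C→G), site 25 (G→C), site 26 (A→T), site 33 (T→A), site 37 (T→G).
There are 11 differences over 38 sites, so p = 11/38 = 0.289.

0.289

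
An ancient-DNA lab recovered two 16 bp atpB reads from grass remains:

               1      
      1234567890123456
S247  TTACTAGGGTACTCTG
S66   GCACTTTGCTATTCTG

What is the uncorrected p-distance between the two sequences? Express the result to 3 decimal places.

The sequences differ at positions 1 (T/G), 2 (T/C), 6 (A/T), 7 (G/T), 9 (G/C), 12 (C/T).
There are 6 differences over 16 sites, so p = 6/16 = 0.375.

0.375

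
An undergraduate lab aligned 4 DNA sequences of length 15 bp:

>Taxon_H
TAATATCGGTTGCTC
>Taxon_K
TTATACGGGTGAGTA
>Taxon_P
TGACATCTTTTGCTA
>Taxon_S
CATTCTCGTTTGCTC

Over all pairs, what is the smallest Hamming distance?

4

Pairwise Hamming distances:
  Taxon_H vs Taxon_K: 7
  Taxon_H vs Taxon_P: 5
  Taxon_H vs Taxon_S: 4
  Taxon_K vs Taxon_P: 9
  Taxon_K vs Taxon_S: 11
  Taxon_P vs Taxon_S: 7
The smallest is 4, between Taxon_H and Taxon_S.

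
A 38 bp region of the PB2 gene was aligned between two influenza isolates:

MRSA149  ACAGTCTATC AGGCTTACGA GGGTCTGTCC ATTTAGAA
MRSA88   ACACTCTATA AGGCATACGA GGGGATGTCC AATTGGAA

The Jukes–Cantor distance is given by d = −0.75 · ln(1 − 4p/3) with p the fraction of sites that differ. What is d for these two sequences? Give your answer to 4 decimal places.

Differing sites — 4:G/C; 10:C/A; 15:T/A; 24:T/G; 25:C/A; 32:T/A; 35:A/G.
p = 7/38 = 0.184211.
d = −0.75 · ln(1 − (4/3)·0.184211) = −0.75 · ln(0.754385) = −0.75 · (-0.281852) = 0.2114.

0.2114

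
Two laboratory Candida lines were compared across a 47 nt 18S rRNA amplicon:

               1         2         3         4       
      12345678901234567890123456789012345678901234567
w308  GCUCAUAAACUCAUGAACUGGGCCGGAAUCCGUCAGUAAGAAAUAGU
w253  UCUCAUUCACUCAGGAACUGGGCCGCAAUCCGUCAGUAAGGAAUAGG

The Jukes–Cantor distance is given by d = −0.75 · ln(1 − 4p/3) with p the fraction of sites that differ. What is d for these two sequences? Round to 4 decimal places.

Differing sites — 1:G/U; 7:A/U; 8:A/C; 14:U/G; 26:G/C; 41:A/G; 47:U/G.
p = 7/47 = 0.148936.
d = −0.75 · ln(1 − (4/3)·0.148936) = −0.75 · ln(0.801419) = −0.75 · (-0.221371) = 0.1660.

0.1660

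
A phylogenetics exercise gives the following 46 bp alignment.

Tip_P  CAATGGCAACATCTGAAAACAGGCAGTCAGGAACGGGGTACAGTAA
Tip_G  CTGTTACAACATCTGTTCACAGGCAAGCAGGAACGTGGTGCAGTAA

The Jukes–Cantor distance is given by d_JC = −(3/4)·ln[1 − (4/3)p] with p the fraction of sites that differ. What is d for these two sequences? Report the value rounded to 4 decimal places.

Mismatches occur at site 2 (A↔T), site 3 (A↔G), site 5 (G↔T), site 6 (G↔A), site 16 (A↔T), site 17 (A↔T), site 18 (A↔C), site 26 (G↔A), site 27 (T↔G), site 36 (G↔T), site 40 (A↔G).
p = 11/46 = 0.239130.
d = −0.75 · ln(1 − (4/3)·0.239130) = −0.75 · ln(0.681160) = −0.75 · (-0.383958) = 0.2880.

0.2880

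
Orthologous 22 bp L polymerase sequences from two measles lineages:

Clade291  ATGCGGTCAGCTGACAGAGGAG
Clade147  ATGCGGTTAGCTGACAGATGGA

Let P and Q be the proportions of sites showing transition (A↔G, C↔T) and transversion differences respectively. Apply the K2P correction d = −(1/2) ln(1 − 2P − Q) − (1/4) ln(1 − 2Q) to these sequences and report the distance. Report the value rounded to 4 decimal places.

Differing sites — 8:C/T (Ti); 19:G/T (Tv); 21:A/G (Ti); 22:G/A (Ti).
Of the 4 differences, 3 transitions and 1 transversion over 22 sites: P = 3/22 = 0.136364, Q = 1/22 = 0.045455.
d = −0.5·ln(0.681817) − 0.25·ln(0.909090) = −0.5·(-0.382994) − 0.25·(-0.095311) = 0.2153.

0.2153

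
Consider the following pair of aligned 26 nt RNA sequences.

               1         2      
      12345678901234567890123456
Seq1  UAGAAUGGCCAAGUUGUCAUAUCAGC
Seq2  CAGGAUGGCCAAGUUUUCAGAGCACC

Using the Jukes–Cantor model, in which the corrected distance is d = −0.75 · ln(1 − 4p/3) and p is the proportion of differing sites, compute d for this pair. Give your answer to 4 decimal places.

Mismatches occur at site 1 (U→C), site 4 (A→G), site 16 (G→U), site 20 (U→G), site 22 (U→G), site 25 (G→C).
p = 6/26 = 0.230769.
d = −0.75 · ln(1 − (4/3)·0.230769) = −0.75 · ln(0.692308) = −0.75 · (-0.367724) = 0.2758.

0.2758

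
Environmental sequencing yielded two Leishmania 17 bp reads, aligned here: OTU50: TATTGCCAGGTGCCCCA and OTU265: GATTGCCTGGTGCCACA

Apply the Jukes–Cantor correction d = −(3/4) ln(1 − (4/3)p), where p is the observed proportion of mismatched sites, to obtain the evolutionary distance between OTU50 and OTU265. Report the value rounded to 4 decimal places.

The sequences differ at positions 1 (T/G), 8 (A/T), 15 (C/A).
p = 3/17 = 0.176471.
d = −0.75 · ln(1 − (4/3)·0.176471) = −0.75 · ln(0.764705) = −0.75 · (-0.268265) = 0.2012.

0.2012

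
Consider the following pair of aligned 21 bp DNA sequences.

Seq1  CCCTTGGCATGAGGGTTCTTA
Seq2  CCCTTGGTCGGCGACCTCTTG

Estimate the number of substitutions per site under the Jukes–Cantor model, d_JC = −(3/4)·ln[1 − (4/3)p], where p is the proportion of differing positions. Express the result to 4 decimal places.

The sequences differ at positions 8 (C/T), 9 (A/C), 10 (T/G), 12 (A/C), 14 (G/A), 15 (G/C), 16 (T/C), 21 (A/G).
p = 8/21 = 0.380952.
d = −0.75 · ln(1 − (4/3)·0.380952) = −0.75 · ln(0.492064) = −0.75 · (-0.709146) = 0.5319.

0.5319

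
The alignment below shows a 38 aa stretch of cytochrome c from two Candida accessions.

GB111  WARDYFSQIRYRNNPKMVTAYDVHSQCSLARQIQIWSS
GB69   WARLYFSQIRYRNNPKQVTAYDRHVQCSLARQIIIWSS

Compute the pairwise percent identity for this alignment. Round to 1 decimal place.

Differing sites — 4:D/L; 17:M/Q; 23:V/R; 25:S/V; 34:Q/I.
33 of the 38 sites match, so the percent identity is 33/38 × 100 = 86.8%.

86.8%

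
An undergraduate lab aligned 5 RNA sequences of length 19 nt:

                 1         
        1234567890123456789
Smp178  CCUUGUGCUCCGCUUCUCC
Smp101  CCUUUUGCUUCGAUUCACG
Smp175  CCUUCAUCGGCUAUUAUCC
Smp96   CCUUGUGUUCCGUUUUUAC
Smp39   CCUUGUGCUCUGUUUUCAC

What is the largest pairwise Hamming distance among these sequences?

11

Pairwise Hamming distances:
  Smp178 vs Smp101: 5
  Smp178 vs Smp175: 8
  Smp178 vs Smp96: 4
  Smp178 vs Smp39: 5
  Smp101 vs Smp175: 9
  Smp101 vs Smp96: 8
  Smp101 vs Smp39: 8
  Smp175 vs Smp96: 10
  Smp175 vs Smp39: 11
  Smp96 vs Smp39: 3
The largest is 11, between Smp175 and Smp39.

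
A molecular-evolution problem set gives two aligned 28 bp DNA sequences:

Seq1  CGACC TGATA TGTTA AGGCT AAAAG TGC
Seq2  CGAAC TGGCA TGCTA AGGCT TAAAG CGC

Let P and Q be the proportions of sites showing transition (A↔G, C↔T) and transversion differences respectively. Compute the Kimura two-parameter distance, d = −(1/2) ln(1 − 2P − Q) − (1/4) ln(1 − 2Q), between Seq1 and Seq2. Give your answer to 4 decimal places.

0.2595

Mismatches occur at site 4 (C↔A, transversion), site 8 (A↔G, transition), site 9 (T↔C, transition), site 13 (T↔C, transition), site 21 (A↔T, transversion), site 26 (T↔C, transition).
Of the 6 differences, 4 transitions and 2 transversions over 28 sites: P = 4/28 = 0.142857, Q = 2/28 = 0.071429.
d = −0.5·ln(0.642857) − 0.25·ln(0.857142) = −0.5·(-0.441833) − 0.25·(-0.154152) = 0.2595.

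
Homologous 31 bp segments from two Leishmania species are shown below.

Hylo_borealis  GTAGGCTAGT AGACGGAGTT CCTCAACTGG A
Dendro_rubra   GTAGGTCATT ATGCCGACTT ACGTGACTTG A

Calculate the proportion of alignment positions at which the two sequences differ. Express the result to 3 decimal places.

Differing sites — 6:C/T; 7:T/C; 9:G/T; 12:G/T; 13:A/G; 15:G/C; 18:G/C; 21:C/A; 23:T/G; 24:C/T; 25:A/G; 29:G/T.
There are 12 differences over 31 sites, so p = 12/31 = 0.387.

0.387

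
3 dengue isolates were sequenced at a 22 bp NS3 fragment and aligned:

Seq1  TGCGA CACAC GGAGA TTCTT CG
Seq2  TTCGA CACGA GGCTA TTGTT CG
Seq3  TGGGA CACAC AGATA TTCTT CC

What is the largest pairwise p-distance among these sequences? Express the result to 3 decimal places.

0.364

Pairwise Hamming distances:
  Seq1 vs Seq2: 6
  Seq1 vs Seq3: 4
  Seq2 vs Seq3: 8
The largest is 8 mismatches, between Seq2 and Seq3; p = 8/22 = 0.364.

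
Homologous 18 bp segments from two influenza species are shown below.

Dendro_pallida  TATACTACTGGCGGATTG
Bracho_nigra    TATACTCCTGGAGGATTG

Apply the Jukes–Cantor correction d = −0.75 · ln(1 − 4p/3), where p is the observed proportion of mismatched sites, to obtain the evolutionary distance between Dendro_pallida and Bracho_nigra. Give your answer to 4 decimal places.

The sequences differ at positions 7 (A/C), 12 (C/A).
p = 2/18 = 0.111111.
d = −0.75 · ln(1 − (4/3)·0.111111) = −0.75 · ln(0.851852) = −0.75 · (-0.160342) = 0.1203.

0.1203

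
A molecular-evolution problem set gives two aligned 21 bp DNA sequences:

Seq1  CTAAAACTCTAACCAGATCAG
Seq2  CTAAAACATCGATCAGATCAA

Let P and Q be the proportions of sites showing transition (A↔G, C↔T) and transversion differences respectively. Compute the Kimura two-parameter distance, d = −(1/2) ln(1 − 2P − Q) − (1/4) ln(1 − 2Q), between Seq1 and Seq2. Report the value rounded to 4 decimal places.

Mismatches occur at site 8 (T/A, transversion), site 9 (C/T, transition), site 10 (T/C, transition), site 11 (A/G, transition), site 13 (C/T, transition), site 21 (G/A, transition).
Of the 6 differences, 5 transitions and 1 transversion over 21 sites: P = 5/21 = 0.238095, Q = 1/21 = 0.047619.
d = −0.5·ln(0.476191) − 0.25·ln(0.904762) = −0.5·(-0.741936) − 0.25·(-0.100083) = 0.3960.

0.3960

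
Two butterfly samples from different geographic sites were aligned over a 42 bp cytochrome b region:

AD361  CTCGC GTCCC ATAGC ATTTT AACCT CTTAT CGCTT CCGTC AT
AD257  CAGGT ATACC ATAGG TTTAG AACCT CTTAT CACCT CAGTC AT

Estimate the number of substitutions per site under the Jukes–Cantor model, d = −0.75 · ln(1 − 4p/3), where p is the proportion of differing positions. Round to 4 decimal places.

The sequences differ at positions 2 (T/A), 3 (C/G), 5 (C/T), 6 (G/A), 8 (C/A), 15 (C/G), 16 (A/T), 19 (T/A), 20 (T/G), 32 (G/A), 34 (T/C), 37 (C/A).
p = 12/42 = 0.285714.
d = −0.75 · ln(1 − (4/3)·0.285714) = −0.75 · ln(0.619048) = −0.75 · (-0.479572) = 0.3597.

0.3597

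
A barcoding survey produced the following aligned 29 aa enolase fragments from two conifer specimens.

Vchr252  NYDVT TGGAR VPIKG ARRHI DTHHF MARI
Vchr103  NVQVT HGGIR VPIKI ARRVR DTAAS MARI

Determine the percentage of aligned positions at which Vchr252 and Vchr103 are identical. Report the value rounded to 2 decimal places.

Differing sites — 2:Y/V; 3:D/Q; 6:T/H; 9:A/I; 15:G/I; 19:H/V; 20:I/R; 23:H/A; 24:H/A; 25:F/S.
19 of the 29 sites match, so the percent identity is 19/29 × 100 = 65.52%.

65.52%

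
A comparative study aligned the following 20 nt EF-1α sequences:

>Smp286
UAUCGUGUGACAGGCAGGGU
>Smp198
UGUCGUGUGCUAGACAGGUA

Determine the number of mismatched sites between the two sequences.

The sequences differ at positions 2 (A/G), 10 (A/C), 11 (C/U), 14 (G/A), 19 (G/U), 20 (U/A).
That gives 6 mismatches out of 20 aligned sites, so the Hamming distance is 6.

6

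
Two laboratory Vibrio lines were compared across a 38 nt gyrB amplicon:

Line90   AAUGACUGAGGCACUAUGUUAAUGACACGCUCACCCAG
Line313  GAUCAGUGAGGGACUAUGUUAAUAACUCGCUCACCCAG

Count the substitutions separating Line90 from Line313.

6

Mismatches occur at site 1 (A↔G), site 4 (G↔C), site 6 (C↔G), site 12 (C↔G), site 24 (G↔A), site 27 (A↔U).
That gives 6 mismatches out of 38 aligned sites, so the Hamming distance is 6.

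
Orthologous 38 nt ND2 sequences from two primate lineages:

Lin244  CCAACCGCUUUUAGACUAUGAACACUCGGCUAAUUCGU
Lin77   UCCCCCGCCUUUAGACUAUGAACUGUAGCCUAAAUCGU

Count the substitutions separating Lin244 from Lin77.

Mismatches occur at site 1 (C→U), site 3 (A→C), site 4 (A→C), site 9 (U→C), site 24 (A→U), site 25 (C→G), site 27 (C→A), site 29 (G→C), site 34 (U→A).
That gives 9 mismatches out of 38 aligned sites, so the Hamming distance is 9.

9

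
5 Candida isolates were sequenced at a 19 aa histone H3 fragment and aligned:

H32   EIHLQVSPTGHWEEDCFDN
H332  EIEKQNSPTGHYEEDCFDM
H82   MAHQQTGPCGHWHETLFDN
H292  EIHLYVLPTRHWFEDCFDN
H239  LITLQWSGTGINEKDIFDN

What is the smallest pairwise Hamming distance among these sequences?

Pairwise Hamming distances:
  H32 vs H332: 5
  H32 vs H82: 9
  H32 vs H292: 4
  H32 vs H239: 8
  H332 vs H82: 12
  H332 vs H292: 9
  H332 vs H239: 10
  H82 vs H292: 11
  H82 vs H239: 14
  H292 vs H239: 12
The smallest is 4, between H32 and H292.

4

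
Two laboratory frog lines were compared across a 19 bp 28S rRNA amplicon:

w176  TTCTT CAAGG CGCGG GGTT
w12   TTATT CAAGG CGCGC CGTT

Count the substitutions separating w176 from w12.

Differing sites — 3:C/A; 15:G/C; 16:G/C.
That gives 3 mismatches out of 19 aligned sites, so the Hamming distance is 3.

3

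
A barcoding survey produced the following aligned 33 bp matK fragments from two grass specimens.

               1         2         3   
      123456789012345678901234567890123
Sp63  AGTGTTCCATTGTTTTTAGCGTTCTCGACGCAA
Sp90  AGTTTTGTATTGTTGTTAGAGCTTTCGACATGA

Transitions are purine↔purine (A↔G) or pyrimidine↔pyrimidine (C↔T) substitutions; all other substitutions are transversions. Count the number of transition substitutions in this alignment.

The sequences differ at positions 4 (G/T, transversion), 7 (C/G, transversion), 8 (C/T, transition), 15 (T/G, transversion), 20 (C/A, transversion), 22 (T/C, transition), 24 (C/T, transition), 30 (G/A, transition), 31 (C/T, transition), 32 (A/G, transition).
Of the 10 differences, 6 transitions and 4 transversions, so the answer is 6.

6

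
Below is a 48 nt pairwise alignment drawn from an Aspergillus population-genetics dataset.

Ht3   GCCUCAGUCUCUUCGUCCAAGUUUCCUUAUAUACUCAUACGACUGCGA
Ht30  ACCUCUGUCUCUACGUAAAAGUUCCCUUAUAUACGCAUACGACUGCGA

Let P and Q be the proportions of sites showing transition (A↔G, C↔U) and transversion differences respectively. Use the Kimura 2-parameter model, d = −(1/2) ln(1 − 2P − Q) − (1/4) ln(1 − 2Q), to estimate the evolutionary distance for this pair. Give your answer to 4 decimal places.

Mismatches occur at site 1 (G/A, transition), site 6 (A/U, transversion), site 13 (U/A, transversion), site 17 (C/A, transversion), site 18 (C/A, transversion), site 24 (U/C, transition), site 35 (U/G, transversion).
Of the 7 differences, 2 transitions and 5 transversions over 48 sites: P = 2/48 = 0.041667, Q = 5/48 = 0.104167.
d = −0.5·ln(0.812499) − 0.25·ln(0.791666) = −0.5·(-0.207641) − 0.25·(-0.233616) = 0.1622.

0.1622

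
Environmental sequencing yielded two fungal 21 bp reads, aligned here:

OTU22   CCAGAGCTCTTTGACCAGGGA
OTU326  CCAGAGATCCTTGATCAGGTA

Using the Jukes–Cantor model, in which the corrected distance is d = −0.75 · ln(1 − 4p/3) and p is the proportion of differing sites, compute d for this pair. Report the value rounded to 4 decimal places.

0.2197

The sequences differ at positions 7 (C/A), 10 (T/C), 15 (C/T), 20 (G/T).
p = 4/21 = 0.190476.
d = −0.75 · ln(1 − (4/3)·0.190476) = −0.75 · ln(0.746032) = −0.75 · (-0.292987) = 0.2197.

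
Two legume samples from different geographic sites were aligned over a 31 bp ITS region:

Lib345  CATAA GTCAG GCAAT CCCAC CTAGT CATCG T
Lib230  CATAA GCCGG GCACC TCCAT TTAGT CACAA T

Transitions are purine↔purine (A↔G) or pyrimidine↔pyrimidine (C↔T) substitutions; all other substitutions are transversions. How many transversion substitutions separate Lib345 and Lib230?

Mismatches occur at site 7 (T→C, transition), site 9 (A→G, transition), site 14 (A→C, transversion), site 15 (T→C, transition), site 16 (C→T, transition), site 20 (C→T, transition), site 21 (C→T, transition), site 28 (T→C, transition), site 29 (C→A, transversion), site 30 (G→A, transition).
Of the 10 differences, 8 transitions and 2 transversions, so the answer is 2.

2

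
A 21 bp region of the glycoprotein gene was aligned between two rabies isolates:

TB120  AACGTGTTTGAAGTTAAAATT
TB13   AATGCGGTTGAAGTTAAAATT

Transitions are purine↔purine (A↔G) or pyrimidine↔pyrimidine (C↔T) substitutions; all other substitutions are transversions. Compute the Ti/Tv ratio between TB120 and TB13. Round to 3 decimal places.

The sequences differ at positions 3 (C/T, transition), 5 (T/C, transition), 7 (T/G, transversion).
Of the 3 differences, 2 transitions and 1 transversion, so Ti/Tv = 2/1 = 2.000.

2.000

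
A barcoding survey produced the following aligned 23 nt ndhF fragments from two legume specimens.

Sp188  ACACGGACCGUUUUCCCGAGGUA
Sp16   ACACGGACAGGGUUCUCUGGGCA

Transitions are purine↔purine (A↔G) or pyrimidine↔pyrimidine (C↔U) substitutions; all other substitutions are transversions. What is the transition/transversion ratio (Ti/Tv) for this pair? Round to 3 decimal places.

0.750

The sequences differ at positions 9 (C/A, transversion), 11 (U/G, transversion), 12 (U/G, transversion), 16 (C/U, transition), 18 (G/U, transversion), 19 (A/G, transition), 22 (U/C, transition).
Of the 7 differences, 3 transitions and 4 transversions, so Ti/Tv = 3/4 = 0.750.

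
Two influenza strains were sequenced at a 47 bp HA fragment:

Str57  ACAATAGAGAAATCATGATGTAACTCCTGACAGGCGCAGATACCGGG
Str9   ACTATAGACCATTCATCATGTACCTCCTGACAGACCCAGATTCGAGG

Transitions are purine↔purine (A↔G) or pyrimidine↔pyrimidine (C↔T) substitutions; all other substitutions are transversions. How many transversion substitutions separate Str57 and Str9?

9

Mismatches occur at site 3 (A/T, transversion), site 9 (G/C, transversion), site 10 (A/C, transversion), site 12 (A/T, transversion), site 17 (G/C, transversion), site 23 (A/C, transversion), site 34 (G/A, transition), site 36 (G/C, transversion), site 42 (A/T, transversion), site 44 (C/G, transversion), site 45 (G/A, transition).
Of the 11 differences, 2 transitions and 9 transversions, so the answer is 9.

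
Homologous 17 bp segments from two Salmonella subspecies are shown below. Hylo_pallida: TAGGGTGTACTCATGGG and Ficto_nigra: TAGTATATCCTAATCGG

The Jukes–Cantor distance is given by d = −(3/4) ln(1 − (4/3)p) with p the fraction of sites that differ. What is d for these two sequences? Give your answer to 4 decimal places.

The sequences differ at positions 4 (G/T), 5 (G/A), 7 (G/A), 9 (A/C), 12 (C/A), 15 (G/C).
p = 6/17 = 0.352941.
d = −0.75 · ln(1 − (4/3)·0.352941) = −0.75 · ln(0.529412) = −0.75 · (-0.635988) = 0.4770.

0.4770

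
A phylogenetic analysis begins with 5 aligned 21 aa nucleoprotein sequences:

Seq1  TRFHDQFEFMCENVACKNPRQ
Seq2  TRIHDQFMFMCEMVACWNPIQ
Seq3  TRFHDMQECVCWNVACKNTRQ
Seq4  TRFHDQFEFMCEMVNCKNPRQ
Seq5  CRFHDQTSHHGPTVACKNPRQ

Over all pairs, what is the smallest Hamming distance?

Pairwise Hamming distances:
  Seq1 vs Seq2: 5
  Seq1 vs Seq3: 6
  Seq1 vs Seq4: 2
  Seq1 vs Seq5: 8
  Seq2 vs Seq3: 11
  Seq2 vs Seq4: 5
  Seq2 vs Seq5: 11
  Seq3 vs Seq4: 8
  Seq3 vs Seq5: 10
  Seq4 vs Seq5: 9
The smallest is 2, between Seq1 and Seq4.

2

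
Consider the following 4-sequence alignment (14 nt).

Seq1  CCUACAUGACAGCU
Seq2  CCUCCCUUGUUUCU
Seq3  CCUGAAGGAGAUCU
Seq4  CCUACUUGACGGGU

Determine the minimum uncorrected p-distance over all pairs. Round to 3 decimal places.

Pairwise Hamming distances:
  Seq1 vs Seq2: 7
  Seq1 vs Seq3: 5
  Seq1 vs Seq4: 3
  Seq2 vs Seq3: 8
  Seq2 vs Seq4: 8
  Seq3 vs Seq4: 8
The smallest is 3 mismatches, between Seq1 and Seq4; p = 3/14 = 0.214.

0.214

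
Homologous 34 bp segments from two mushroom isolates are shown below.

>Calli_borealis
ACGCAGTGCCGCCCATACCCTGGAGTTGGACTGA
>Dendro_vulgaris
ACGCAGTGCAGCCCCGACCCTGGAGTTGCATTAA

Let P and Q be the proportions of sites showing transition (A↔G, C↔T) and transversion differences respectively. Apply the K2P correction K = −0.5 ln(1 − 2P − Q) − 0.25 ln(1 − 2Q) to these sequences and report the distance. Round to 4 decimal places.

0.2012

Differing sites — 10:C/A (Tv); 15:A/C (Tv); 16:T/G (Tv); 29:G/C (Tv); 31:C/T (Ti); 33:G/A (Ti).
Of the 6 differences, 2 transitions and 4 transversions over 34 sites: P = 2/34 = 0.058824, Q = 4/34 = 0.117647.
d = −0.5·ln(0.764705) − 0.25·ln(0.764706) = −0.5·(-0.268265) − 0.25·(-0.268264) = 0.2012.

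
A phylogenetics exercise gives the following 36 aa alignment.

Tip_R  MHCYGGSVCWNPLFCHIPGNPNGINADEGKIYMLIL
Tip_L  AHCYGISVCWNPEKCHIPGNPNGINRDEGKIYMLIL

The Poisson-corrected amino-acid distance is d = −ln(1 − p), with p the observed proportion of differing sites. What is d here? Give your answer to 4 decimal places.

Differing sites — 1:M/A; 6:G/I; 13:L/E; 14:F/K; 26:A/R.
p = 5/36 = 0.138889.
d = −ln(1 − 0.138889) = −ln(0.861111) = 0.1495.

0.1495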